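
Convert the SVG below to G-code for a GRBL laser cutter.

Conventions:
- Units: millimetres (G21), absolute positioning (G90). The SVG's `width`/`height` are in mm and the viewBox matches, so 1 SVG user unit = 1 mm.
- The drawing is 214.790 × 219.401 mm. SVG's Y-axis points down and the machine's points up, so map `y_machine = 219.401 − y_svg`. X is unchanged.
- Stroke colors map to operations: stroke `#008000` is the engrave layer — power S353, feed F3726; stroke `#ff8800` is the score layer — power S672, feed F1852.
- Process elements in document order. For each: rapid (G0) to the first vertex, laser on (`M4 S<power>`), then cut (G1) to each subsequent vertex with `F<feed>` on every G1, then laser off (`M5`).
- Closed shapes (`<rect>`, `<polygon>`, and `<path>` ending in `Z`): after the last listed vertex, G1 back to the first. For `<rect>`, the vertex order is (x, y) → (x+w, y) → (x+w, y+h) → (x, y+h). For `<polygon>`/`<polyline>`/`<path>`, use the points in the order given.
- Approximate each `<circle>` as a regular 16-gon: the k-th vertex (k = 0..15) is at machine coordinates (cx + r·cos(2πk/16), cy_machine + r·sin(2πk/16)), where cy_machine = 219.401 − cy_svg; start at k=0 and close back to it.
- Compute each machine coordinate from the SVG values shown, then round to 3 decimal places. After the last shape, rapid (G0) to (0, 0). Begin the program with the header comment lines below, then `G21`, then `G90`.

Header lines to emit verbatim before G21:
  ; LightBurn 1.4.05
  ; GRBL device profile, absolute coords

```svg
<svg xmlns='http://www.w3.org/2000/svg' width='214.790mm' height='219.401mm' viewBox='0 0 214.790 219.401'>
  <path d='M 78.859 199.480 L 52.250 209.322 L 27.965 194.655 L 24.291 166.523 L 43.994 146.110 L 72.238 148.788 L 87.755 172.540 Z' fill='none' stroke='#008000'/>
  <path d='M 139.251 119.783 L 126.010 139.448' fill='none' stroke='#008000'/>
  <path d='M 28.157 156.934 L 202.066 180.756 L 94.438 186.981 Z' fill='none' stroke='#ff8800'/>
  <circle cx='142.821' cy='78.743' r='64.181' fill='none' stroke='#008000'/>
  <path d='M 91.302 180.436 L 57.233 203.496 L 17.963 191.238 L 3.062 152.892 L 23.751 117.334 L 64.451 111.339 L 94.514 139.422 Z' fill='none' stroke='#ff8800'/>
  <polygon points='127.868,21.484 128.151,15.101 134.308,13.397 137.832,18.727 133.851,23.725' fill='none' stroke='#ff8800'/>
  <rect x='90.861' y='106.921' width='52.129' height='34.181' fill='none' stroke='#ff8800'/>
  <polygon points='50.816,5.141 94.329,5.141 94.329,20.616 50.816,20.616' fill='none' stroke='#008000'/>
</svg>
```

viewBox `0 0 214.790 219.401` with mm width/height → 1 unit = 1 mm. Flip: y_m = 219.401 − y_svg.

**Shape 1** — `<path>` regular polygon, stroke `#008000` → engrave (S353, F3726). Machine vertices: (78.859,19.921) → (52.250,10.079) → (27.965,24.746) → (24.291,52.878) → (43.994,73.291) → (72.238,70.613) → (87.755,46.861) → (78.859,19.921). Closed: final G1 returns to the first vertex.

**Shape 2** — `<path>` line segment, stroke `#008000` → engrave (S353, F3726). Machine vertices: (139.251,99.618) → (126.010,79.953). Open path.

**Shape 3** — `<path>` closed polygon, stroke `#ff8800` → score (S672, F1852). Machine vertices: (28.157,62.467) → (202.066,38.645) → (94.438,32.420) → (28.157,62.467). Closed: final G1 returns to the first vertex.

**Shape 4** — `<circle>` circle, stroke `#008000` → engrave (S353, F3726). Machine vertices: (207.002,140.658) → (202.117,165.219) → (188.204,186.041) → (167.382,199.954) → (142.821,204.839) → (118.260,199.954) → (97.438,186.041) → (83.525,165.219) → (78.640,140.658) → (83.525,116.097) → (97.438,95.275) → (118.260,81.362) → (142.821,76.477) → (167.382,81.362) → (188.204,95.275) → (202.117,116.097) → (207.002,140.658). Closed: final G1 returns to the first vertex.

**Shape 5** — `<path>` regular polygon, stroke `#ff8800` → score (S672, F1852). Machine vertices: (91.302,38.965) → (57.233,15.905) → (17.963,28.163) → (3.062,66.509) → (23.751,102.067) → (64.451,108.062) → (94.514,79.979) → (91.302,38.965). Closed: final G1 returns to the first vertex.

**Shape 6** — `<polygon>` regular polygon, stroke `#ff8800` → score (S672, F1852). Machine vertices: (127.868,197.917) → (128.151,204.300) → (134.308,206.004) → (137.832,200.674) → (133.851,195.676) → (127.868,197.917). Closed: final G1 returns to the first vertex.

**Shape 7** — `<rect>` rectangle, stroke `#ff8800` → score (S672, F1852). Machine vertices: (90.861,112.480) → (142.990,112.480) → (142.990,78.299) → (90.861,78.299) → (90.861,112.480). Closed: final G1 returns to the first vertex.

**Shape 8** — `<polygon>` rectangle, stroke `#008000` → engrave (S353, F3726). Machine vertices: (50.816,214.260) → (94.329,214.260) → (94.329,198.785) → (50.816,198.785) → (50.816,214.260). Closed: final G1 returns to the first vertex.

; LightBurn 1.4.05
; GRBL device profile, absolute coords
G21
G90
G0 X78.859 Y19.921
M4 S353
G1 X52.250 Y10.079 F3726
G1 X27.965 Y24.746 F3726
G1 X24.291 Y52.878 F3726
G1 X43.994 Y73.291 F3726
G1 X72.238 Y70.613 F3726
G1 X87.755 Y46.861 F3726
G1 X78.859 Y19.921 F3726
M5
G0 X139.251 Y99.618
M4 S353
G1 X126.010 Y79.953 F3726
M5
G0 X28.157 Y62.467
M4 S672
G1 X202.066 Y38.645 F1852
G1 X94.438 Y32.420 F1852
G1 X28.157 Y62.467 F1852
M5
G0 X207.002 Y140.658
M4 S353
G1 X202.117 Y165.219 F3726
G1 X188.204 Y186.041 F3726
G1 X167.382 Y199.954 F3726
G1 X142.821 Y204.839 F3726
G1 X118.260 Y199.954 F3726
G1 X97.438 Y186.041 F3726
G1 X83.525 Y165.219 F3726
G1 X78.640 Y140.658 F3726
G1 X83.525 Y116.097 F3726
G1 X97.438 Y95.275 F3726
G1 X118.260 Y81.362 F3726
G1 X142.821 Y76.477 F3726
G1 X167.382 Y81.362 F3726
G1 X188.204 Y95.275 F3726
G1 X202.117 Y116.097 F3726
G1 X207.002 Y140.658 F3726
M5
G0 X91.302 Y38.965
M4 S672
G1 X57.233 Y15.905 F1852
G1 X17.963 Y28.163 F1852
G1 X3.062 Y66.509 F1852
G1 X23.751 Y102.067 F1852
G1 X64.451 Y108.062 F1852
G1 X94.514 Y79.979 F1852
G1 X91.302 Y38.965 F1852
M5
G0 X127.868 Y197.917
M4 S672
G1 X128.151 Y204.300 F1852
G1 X134.308 Y206.004 F1852
G1 X137.832 Y200.674 F1852
G1 X133.851 Y195.676 F1852
G1 X127.868 Y197.917 F1852
M5
G0 X90.861 Y112.480
M4 S672
G1 X142.990 Y112.480 F1852
G1 X142.990 Y78.299 F1852
G1 X90.861 Y78.299 F1852
G1 X90.861 Y112.480 F1852
M5
G0 X50.816 Y214.260
M4 S353
G1 X94.329 Y214.260 F3726
G1 X94.329 Y198.785 F3726
G1 X50.816 Y198.785 F3726
G1 X50.816 Y214.260 F3726
M5
G0 X0.000 Y0.000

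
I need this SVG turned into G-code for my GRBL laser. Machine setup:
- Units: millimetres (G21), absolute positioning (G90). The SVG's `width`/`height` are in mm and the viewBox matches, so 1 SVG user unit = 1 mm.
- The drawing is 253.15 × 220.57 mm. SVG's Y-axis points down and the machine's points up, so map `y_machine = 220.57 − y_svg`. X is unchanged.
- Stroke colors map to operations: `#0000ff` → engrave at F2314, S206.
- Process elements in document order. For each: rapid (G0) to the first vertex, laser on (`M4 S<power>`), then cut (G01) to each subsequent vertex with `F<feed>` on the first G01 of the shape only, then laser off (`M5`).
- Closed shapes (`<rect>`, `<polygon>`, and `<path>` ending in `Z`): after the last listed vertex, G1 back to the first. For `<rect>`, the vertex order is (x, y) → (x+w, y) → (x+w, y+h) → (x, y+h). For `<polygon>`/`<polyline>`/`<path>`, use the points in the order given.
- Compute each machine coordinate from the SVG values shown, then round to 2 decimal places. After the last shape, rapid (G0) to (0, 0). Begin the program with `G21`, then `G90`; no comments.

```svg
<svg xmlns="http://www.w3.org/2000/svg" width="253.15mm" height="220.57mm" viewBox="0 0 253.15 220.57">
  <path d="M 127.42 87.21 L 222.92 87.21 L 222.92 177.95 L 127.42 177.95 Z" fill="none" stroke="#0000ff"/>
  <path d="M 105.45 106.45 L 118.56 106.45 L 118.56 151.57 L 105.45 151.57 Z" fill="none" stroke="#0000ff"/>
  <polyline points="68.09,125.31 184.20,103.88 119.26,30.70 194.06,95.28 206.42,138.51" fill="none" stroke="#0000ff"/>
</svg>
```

G21
G90
G0 X127.42 Y133.36
M4 S206
G01 X222.92 Y133.36 F2314
G01 X222.92 Y42.62
G01 X127.42 Y42.62
G01 X127.42 Y133.36
M5
G0 X105.45 Y114.12
M4 S206
G01 X118.56 Y114.12 F2314
G01 X118.56 Y69.00
G01 X105.45 Y69.00
G01 X105.45 Y114.12
M5
G0 X68.09 Y95.26
M4 S206
G01 X184.20 Y116.69 F2314
G01 X119.26 Y189.87
G01 X194.06 Y125.29
G01 X206.42 Y82.06
M5
G0 X0.00 Y0.00

1 u = 1 mm; y_m = 220.57 − y.

[1] `<path>` rectangle, #0000ff→engrave S206 F2314: (127.42,133.36) → (222.92,133.36) → (222.92,42.62) → (127.42,42.62) → (127.42,133.36) (closed)

[2] `<path>` rectangle, #0000ff→engrave S206 F2314: (105.45,114.12) → (118.56,114.12) → (118.56,69.00) → (105.45,69.00) → (105.45,114.12) (closed)

[3] `<polyline>` open polyline, #0000ff→engrave S206 F2314: (68.09,95.26) → (184.20,116.69) → (119.26,189.87) → (194.06,125.29) → (206.42,82.06)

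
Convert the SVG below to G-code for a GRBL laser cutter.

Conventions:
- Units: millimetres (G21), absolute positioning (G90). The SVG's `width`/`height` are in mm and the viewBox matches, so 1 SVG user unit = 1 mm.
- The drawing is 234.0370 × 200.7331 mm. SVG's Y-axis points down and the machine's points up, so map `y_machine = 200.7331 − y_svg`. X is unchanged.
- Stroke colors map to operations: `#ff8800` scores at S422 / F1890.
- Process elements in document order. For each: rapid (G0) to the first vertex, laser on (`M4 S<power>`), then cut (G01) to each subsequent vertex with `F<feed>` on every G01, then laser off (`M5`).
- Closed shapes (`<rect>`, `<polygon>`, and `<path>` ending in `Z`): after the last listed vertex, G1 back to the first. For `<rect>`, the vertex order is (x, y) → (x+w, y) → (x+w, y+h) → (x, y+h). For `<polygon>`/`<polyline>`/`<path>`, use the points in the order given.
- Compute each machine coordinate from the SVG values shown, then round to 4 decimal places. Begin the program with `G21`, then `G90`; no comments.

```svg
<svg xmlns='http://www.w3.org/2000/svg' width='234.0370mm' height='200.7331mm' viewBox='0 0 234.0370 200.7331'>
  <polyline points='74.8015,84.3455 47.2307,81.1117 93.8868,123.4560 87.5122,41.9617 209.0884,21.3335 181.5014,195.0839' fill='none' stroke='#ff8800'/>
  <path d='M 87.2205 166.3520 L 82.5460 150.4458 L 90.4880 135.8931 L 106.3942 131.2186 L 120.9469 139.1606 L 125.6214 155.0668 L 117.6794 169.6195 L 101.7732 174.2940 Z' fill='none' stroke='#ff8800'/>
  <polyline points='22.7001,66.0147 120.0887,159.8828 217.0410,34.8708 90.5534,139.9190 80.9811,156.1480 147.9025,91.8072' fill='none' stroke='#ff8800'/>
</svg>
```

Since the viewBox matches the mm dimensions, user units are millimetres directly. The only transform is the Y-flip y_m = 200.7331 − y_svg.

Shape 1 is a open polyline drawn with `<polyline>`. Its stroke #ff8800 means score at S422, F1890. After flipping Y the toolpath is (74.8015,116.3876) → (47.2307,119.6214) → (93.8868,77.2771) → (87.5122,158.7714) → (209.0884,179.3996) → (181.5014,5.6492).

Shape 2 is a regular polygon drawn with `<path>`. Its stroke #ff8800 means score at S422, F1890. After flipping Y the toolpath is (87.2205,34.3811) → (82.5460,50.2873) → (90.4880,64.8400) → (106.3942,69.5145) → (120.9469,61.5725) → (125.6214,45.6663) → (117.6794,31.1136) → (101.7732,26.4391) → (87.2205,34.3811), returning to the start.

Shape 3 is a open polyline drawn with `<polyline>`. Its stroke #ff8800 means score at S422, F1890. After flipping Y the toolpath is (22.7001,134.7184) → (120.0887,40.8503) → (217.0410,165.8623) → (90.5534,60.8141) → (80.9811,44.5851) → (147.9025,108.9259).

G21
G90
G0 X74.8015 Y116.3876
M4 S422
G01 X47.2307 Y119.6214 F1890
G01 X93.8868 Y77.2771 F1890
G01 X87.5122 Y158.7714 F1890
G01 X209.0884 Y179.3996 F1890
G01 X181.5014 Y5.6492 F1890
M5
G0 X87.2205 Y34.3811
M4 S422
G01 X82.5460 Y50.2873 F1890
G01 X90.4880 Y64.8400 F1890
G01 X106.3942 Y69.5145 F1890
G01 X120.9469 Y61.5725 F1890
G01 X125.6214 Y45.6663 F1890
G01 X117.6794 Y31.1136 F1890
G01 X101.7732 Y26.4391 F1890
G01 X87.2205 Y34.3811 F1890
M5
G0 X22.7001 Y134.7184
M4 S422
G01 X120.0887 Y40.8503 F1890
G01 X217.0410 Y165.8623 F1890
G01 X90.5534 Y60.8141 F1890
G01 X80.9811 Y44.5851 F1890
G01 X147.9025 Y108.9259 F1890
M5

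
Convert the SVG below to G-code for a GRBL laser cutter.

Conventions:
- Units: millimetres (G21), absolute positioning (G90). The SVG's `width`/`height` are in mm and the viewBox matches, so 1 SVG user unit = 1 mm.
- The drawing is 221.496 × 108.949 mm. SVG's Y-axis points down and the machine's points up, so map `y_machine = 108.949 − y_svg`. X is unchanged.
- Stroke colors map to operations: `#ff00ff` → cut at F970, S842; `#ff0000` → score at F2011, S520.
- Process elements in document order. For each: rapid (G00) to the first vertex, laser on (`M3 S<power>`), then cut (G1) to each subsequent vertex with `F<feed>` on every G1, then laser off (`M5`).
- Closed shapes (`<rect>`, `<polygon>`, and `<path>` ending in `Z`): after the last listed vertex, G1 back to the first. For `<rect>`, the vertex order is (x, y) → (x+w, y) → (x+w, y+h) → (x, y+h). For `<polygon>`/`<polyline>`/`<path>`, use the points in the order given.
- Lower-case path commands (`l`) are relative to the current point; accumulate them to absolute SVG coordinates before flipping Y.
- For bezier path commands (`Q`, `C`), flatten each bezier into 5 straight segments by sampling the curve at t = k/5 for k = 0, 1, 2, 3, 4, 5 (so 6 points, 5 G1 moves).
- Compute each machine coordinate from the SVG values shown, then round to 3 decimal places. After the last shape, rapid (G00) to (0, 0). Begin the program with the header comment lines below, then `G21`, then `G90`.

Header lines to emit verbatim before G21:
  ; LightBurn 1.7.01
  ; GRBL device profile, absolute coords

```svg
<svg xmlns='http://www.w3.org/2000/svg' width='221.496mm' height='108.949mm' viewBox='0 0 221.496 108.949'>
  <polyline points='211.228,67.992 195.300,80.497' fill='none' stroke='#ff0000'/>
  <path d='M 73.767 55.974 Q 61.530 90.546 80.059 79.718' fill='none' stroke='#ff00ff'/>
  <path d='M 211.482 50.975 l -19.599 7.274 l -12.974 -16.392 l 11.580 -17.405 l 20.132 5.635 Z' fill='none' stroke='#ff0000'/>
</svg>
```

1 u = 1 mm; y_m = 108.949 − y.

[1] `<polyline>` line segment, #ff0000→score S520 F2011: (211.228,40.957) → (195.300,28.452)

[2] `<path>` quadratic bezier, #ff00ff→cut S842 F970: (73.767,52.975) → (70.103,40.962) → (68.900,32.581) → (70.158,27.833) → (73.878,26.716) → (80.059,29.231)

[3] `<path>` regular polygon, #ff0000→score S520 F2011: (211.482,57.974) → (191.883,50.700) → (178.909,67.092) → (190.489,84.497) → (210.621,78.862) → (211.482,57.974) (closed)

; LightBurn 1.7.01
; GRBL device profile, absolute coords
G21
G90
G00 X211.228 Y40.957
M3 S520
G1 X195.300 Y28.452 F2011
M5
G00 X73.767 Y52.975
M3 S842
G1 X70.103 Y40.962 F970
G1 X68.900 Y32.581 F970
G1 X70.158 Y27.833 F970
G1 X73.878 Y26.716 F970
G1 X80.059 Y29.231 F970
M5
G00 X211.482 Y57.974
M3 S520
G1 X191.883 Y50.700 F2011
G1 X178.909 Y67.092 F2011
G1 X190.489 Y84.497 F2011
G1 X210.621 Y78.862 F2011
G1 X211.482 Y57.974 F2011
M5
G00 X0.000 Y0.000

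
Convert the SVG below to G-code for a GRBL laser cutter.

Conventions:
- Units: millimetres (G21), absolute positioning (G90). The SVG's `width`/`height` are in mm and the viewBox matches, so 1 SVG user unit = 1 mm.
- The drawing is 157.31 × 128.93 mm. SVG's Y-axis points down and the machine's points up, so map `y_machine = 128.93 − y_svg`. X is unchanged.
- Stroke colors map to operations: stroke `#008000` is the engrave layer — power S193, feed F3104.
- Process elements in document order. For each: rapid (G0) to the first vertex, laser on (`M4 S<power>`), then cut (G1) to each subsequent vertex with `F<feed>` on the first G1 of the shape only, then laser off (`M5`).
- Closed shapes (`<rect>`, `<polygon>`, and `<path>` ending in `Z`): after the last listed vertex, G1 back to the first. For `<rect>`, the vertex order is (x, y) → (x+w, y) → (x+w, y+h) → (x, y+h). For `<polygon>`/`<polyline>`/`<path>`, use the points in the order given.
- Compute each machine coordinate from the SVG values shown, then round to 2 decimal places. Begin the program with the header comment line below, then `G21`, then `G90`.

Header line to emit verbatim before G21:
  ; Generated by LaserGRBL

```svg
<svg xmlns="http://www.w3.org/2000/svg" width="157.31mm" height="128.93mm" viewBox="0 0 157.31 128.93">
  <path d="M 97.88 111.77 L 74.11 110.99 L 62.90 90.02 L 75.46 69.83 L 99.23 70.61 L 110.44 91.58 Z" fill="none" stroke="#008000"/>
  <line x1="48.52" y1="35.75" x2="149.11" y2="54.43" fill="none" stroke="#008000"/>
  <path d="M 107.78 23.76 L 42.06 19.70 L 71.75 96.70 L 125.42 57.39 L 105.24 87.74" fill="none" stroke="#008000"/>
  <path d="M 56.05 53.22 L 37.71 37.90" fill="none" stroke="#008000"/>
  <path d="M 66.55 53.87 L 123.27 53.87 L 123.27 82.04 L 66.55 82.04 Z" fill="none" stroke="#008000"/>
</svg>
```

1 u = 1 mm; y_m = 128.93 − y.

[1] `<path>` regular polygon, #008000→engrave S193 F3104: (97.88,17.16) → (74.11,17.94) → (62.90,38.91) → (75.46,59.10) → (99.23,58.32) → (110.44,37.35) → (97.88,17.16) (closed)

[2] `<line>` line segment, #008000→engrave S193 F3104: (48.52,93.18) → (149.11,74.50)

[3] `<path>` open polyline, #008000→engrave S193 F3104: (107.78,105.17) → (42.06,109.23) → (71.75,32.23) → (125.42,71.54) → (105.24,41.19)

[4] `<path>` line segment, #008000→engrave S193 F3104: (56.05,75.71) → (37.71,91.03)

[5] `<path>` rectangle, #008000→engrave S193 F3104: (66.55,75.06) → (123.27,75.06) → (123.27,46.89) → (66.55,46.89) → (66.55,75.06) (closed)

; Generated by LaserGRBL
G21
G90
G0 X97.88 Y17.16
M4 S193
G1 X74.11 Y17.94 F3104
G1 X62.90 Y38.91
G1 X75.46 Y59.10
G1 X99.23 Y58.32
G1 X110.44 Y37.35
G1 X97.88 Y17.16
M5
G0 X48.52 Y93.18
M4 S193
G1 X149.11 Y74.50 F3104
M5
G0 X107.78 Y105.17
M4 S193
G1 X42.06 Y109.23 F3104
G1 X71.75 Y32.23
G1 X125.42 Y71.54
G1 X105.24 Y41.19
M5
G0 X56.05 Y75.71
M4 S193
G1 X37.71 Y91.03 F3104
M5
G0 X66.55 Y75.06
M4 S193
G1 X123.27 Y75.06 F3104
G1 X123.27 Y46.89
G1 X66.55 Y46.89
G1 X66.55 Y75.06
M5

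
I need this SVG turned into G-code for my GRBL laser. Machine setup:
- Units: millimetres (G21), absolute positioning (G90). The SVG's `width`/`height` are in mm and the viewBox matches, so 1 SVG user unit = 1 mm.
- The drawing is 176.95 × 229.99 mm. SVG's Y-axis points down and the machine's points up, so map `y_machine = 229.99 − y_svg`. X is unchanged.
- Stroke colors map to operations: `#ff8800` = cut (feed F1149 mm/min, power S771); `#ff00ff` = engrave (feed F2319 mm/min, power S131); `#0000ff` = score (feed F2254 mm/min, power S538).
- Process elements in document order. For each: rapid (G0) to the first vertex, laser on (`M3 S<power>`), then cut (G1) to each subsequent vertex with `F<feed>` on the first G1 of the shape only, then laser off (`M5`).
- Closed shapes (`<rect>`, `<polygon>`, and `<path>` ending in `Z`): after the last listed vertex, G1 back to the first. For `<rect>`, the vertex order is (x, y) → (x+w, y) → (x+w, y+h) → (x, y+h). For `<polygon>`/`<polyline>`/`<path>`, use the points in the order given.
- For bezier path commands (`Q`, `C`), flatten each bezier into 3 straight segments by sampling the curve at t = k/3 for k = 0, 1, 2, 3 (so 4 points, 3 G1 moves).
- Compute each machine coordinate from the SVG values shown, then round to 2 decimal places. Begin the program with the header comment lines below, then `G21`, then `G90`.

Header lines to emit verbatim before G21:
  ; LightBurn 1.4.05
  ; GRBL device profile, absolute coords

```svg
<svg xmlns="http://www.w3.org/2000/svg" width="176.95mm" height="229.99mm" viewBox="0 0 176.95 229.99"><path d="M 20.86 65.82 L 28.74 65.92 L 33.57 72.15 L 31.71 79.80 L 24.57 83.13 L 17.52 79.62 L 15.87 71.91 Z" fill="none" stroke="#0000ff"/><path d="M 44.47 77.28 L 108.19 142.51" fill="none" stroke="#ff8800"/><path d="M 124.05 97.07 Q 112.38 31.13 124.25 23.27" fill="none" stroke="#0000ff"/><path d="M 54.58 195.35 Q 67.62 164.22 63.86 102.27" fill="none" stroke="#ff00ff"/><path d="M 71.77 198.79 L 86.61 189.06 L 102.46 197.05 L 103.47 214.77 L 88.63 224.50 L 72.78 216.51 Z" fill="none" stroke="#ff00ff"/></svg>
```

; LightBurn 1.4.05
; GRBL device profile, absolute coords
G21
G90
G0 X20.86 Y164.17
M3 S538
G1 X28.74 Y164.07 F2254
G1 X33.57 Y157.84
G1 X31.71 Y150.19
G1 X24.57 Y146.86
G1 X17.52 Y150.37
G1 X15.87 Y158.08
G1 X20.86 Y164.17
M5
G0 X44.47 Y152.71
M3 S771
G1 X108.19 Y87.48 F1149
M5
G0 X124.05 Y132.92
M3 S538
G1 X118.89 Y170.43 F2254
G1 X118.95 Y195.03
G1 X124.25 Y206.72
M5
G0 X54.58 Y34.64
M3 S131
G1 X61.41 Y58.82 F2319
G1 X64.50 Y89.84
G1 X63.86 Y127.72
M5
G0 X71.77 Y31.20
M3 S131
G1 X86.61 Y40.93 F2319
G1 X102.46 Y32.94
G1 X103.47 Y15.22
G1 X88.63 Y5.49
G1 X72.78 Y13.48
G1 X71.77 Y31.20
M5

1 u = 1 mm; y_m = 229.99 − y.

[1] `<path>` regular polygon, #0000ff→score S538 F2254: (20.86,164.17) → (28.74,164.07) → (33.57,157.84) → (31.71,150.19) → (24.57,146.86) → (17.52,150.37) → (15.87,158.08) → (20.86,164.17) (closed)

[2] `<path>` line segment, #ff8800→cut S771 F1149: (44.47,152.71) → (108.19,87.48)

[3] `<path>` quadratic bezier, #0000ff→score S538 F2254: (124.05,132.92) → (118.89,170.43) → (118.95,195.03) → (124.25,206.72)

[4] `<path>` quadratic bezier, #ff00ff→engrave S131 F2319: (54.58,34.64) → (61.41,58.82) → (64.50,89.84) → (63.86,127.72)

[5] `<path>` regular polygon, #ff00ff→engrave S131 F2319: (71.77,31.20) → (86.61,40.93) → (102.46,32.94) → (103.47,15.22) → (88.63,5.49) → (72.78,13.48) → (71.77,31.20) (closed)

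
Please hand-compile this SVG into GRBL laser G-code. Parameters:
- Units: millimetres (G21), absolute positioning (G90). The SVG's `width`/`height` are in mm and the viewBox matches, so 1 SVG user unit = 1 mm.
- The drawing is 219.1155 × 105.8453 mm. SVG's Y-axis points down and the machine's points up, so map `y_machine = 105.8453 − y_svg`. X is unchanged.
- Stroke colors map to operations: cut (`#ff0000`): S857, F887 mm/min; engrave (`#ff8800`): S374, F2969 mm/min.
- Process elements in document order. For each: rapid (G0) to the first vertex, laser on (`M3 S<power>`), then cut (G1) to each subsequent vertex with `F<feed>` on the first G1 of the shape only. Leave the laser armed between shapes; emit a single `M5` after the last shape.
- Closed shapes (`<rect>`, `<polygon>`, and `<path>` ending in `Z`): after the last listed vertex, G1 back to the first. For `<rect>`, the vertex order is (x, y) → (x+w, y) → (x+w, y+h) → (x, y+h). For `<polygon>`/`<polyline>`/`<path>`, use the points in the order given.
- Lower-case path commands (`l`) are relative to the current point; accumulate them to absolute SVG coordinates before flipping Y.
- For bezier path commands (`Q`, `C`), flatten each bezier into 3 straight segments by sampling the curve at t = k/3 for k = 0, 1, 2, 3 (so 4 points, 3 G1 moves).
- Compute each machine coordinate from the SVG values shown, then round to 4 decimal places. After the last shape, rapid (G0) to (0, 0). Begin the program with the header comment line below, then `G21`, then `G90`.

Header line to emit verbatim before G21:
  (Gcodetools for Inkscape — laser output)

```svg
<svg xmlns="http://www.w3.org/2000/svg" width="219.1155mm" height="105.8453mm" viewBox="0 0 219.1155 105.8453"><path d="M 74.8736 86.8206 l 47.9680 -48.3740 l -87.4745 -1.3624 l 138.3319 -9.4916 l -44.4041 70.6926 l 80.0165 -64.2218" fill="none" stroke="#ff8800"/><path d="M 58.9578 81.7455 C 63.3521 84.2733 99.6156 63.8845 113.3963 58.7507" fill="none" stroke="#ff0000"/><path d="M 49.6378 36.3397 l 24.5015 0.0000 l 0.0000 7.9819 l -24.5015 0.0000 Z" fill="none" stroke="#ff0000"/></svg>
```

viewBox `0 0 219.1155 105.8453` with mm width/height → 1 unit = 1 mm. Flip: y_m = 105.8453 − y_svg.

**Shape 1** — `<path>` open polyline, stroke `#ff8800` → engrave (S374, F2969). Machine vertices: (74.8736,19.0247) → (122.8416,67.3987) → (35.3671,68.7611) → (173.6990,78.2527) → (129.2949,7.5601) → (209.3114,71.7819). Open path.

**Shape 2** — `<path>` cubic bezier, stroke `#ff0000` → cut (S857, F887). Control points (SVG): P0=(58.9578,81.7455), P1=(63.3521,84.2733), P2=(99.6156,63.8845), P3=(113.3963,58.7507); sampled at t=k/3. Machine vertices: (58.9578,24.0998) → (71.9621,27.7971) → (94.1344,38.2896) → (113.3963,47.0946). Open path.

**Shape 3** — `<path>` rectangle, stroke `#ff0000` → cut (S857, F887). Machine vertices: (49.6378,69.5056) → (74.1393,69.5056) → (74.1393,61.5237) → (49.6378,61.5237) → (49.6378,69.5056). Closed: final G1 returns to the first vertex.

(Gcodetools for Inkscape — laser output)
G21
G90
G0 X74.8736 Y19.0247
M3 S374
G1 X122.8416 Y67.3987 F2969
G1 X35.3671 Y68.7611
G1 X173.6990 Y78.2527
G1 X129.2949 Y7.5601
G1 X209.3114 Y71.7819
G0 X58.9578 Y24.0998
M3 S857
G1 X71.9621 Y27.7971 F887
G1 X94.1344 Y38.2896
G1 X113.3963 Y47.0946
G0 X49.6378 Y69.5056
M3 S857
G1 X74.1393 Y69.5056 F887
G1 X74.1393 Y61.5237
G1 X49.6378 Y61.5237
G1 X49.6378 Y69.5056
M5
G0 X0.0000 Y0.0000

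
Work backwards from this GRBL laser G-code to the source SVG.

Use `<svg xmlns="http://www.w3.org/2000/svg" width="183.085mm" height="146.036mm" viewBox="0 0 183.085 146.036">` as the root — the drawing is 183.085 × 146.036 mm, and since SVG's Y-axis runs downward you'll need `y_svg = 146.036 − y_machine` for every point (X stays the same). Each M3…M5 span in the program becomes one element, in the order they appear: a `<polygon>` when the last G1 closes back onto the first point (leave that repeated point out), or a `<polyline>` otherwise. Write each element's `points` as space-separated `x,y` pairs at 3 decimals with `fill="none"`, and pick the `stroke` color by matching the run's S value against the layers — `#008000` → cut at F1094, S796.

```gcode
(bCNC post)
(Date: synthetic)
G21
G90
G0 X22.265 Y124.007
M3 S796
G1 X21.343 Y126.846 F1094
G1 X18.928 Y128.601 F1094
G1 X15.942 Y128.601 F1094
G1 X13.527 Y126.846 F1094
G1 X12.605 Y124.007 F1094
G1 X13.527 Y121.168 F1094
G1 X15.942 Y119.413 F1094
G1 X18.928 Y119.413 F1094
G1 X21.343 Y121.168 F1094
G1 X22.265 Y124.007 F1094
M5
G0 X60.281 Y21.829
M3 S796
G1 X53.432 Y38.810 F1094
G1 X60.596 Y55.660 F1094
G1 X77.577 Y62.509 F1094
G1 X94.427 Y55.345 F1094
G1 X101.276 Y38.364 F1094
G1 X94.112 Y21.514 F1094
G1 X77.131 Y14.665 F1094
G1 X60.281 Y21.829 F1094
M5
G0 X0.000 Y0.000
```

Machine Y-up, SVG Y-down with viewBox height 146.036, so y_svg = 146.036 − y_machine; X carries over. Every run uses S796, so all elements get stroke `#008000` (cut).

Run 1: The run returns to its start, so emit a `<polygon>` with points (Y-flipped): 22.265,22.029 21.343,19.190 18.928,17.435 15.942,17.435 13.527,19.190 12.605,22.029 13.527,24.868 15.942,26.623 18.928,26.623 21.343,24.868.

Run 2: The run returns to its start, so emit a `<polygon>` with points (Y-flipped): 60.281,124.207 53.432,107.226 60.596,90.376 77.577,83.527 94.427,90.691 101.276,107.672 94.112,124.522 77.131,131.371.

<svg xmlns="http://www.w3.org/2000/svg" width="183.085mm" height="146.036mm" viewBox="0 0 183.085 146.036">
  <polygon points="22.265,22.029 21.343,19.190 18.928,17.435 15.942,17.435 13.527,19.190 12.605,22.029 13.527,24.868 15.942,26.623 18.928,26.623 21.343,24.868" fill="none" stroke="#008000"/>
  <polygon points="60.281,124.207 53.432,107.226 60.596,90.376 77.577,83.527 94.427,90.691 101.276,107.672 94.112,124.522 77.131,131.371" fill="none" stroke="#008000"/>
</svg>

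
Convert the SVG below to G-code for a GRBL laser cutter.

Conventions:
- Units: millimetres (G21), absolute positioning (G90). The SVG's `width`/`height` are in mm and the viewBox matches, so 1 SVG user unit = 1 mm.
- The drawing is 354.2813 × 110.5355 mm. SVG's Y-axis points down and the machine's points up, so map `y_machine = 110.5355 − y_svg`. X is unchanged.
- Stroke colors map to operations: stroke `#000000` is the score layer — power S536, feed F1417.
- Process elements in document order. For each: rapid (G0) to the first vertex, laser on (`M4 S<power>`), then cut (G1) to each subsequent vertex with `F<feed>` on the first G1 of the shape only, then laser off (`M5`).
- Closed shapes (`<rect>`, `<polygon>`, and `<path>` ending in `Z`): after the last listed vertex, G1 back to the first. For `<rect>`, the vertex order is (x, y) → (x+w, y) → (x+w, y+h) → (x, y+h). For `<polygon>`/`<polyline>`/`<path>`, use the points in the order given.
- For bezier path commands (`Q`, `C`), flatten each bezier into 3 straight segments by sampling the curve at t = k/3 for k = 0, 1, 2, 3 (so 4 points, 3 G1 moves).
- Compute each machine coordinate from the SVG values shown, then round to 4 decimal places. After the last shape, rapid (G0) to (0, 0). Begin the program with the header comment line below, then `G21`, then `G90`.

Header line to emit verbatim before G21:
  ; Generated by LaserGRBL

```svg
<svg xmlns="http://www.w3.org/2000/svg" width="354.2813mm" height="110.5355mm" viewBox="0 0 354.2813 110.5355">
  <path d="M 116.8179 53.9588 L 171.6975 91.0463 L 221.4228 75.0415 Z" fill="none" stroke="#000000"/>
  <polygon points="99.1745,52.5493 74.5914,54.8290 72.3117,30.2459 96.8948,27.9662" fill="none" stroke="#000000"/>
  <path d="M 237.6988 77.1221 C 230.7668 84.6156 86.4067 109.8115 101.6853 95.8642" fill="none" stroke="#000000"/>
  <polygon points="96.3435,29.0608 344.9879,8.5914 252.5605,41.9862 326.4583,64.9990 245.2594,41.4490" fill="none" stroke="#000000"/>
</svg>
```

Since the viewBox matches the mm dimensions, user units are millimetres directly. The only transform is the Y-flip y_m = 110.5355 − y_svg.

Shape 1 is a closed polygon drawn with `<path>`. Its stroke #000000 means score at S536, F1417. After flipping Y the toolpath is (116.8179,56.5767) → (171.6975,19.4892) → (221.4228,35.4940) → (116.8179,56.5767), returning to the start.

Shape 2 is a regular polygon drawn with `<polygon>`. Its stroke #000000 means score at S536, F1417. After flipping Y the toolpath is (99.1745,57.9862) → (74.5914,55.7065) → (72.3117,80.2896) → (96.8948,82.5693) → (99.1745,57.9862), returning to the start.

Shape 3 is a cubic bezier drawn with `<path>`. Its stroke #000000 means score at S536, F1417. After flipping Y the toolpath is (237.6988,33.4134) → (195.9599,22.1245) → (128.6171,11.6663) → (101.6853,14.6713).

Shape 4 is a closed polygon drawn with `<polygon>`. Its stroke #000000 means score at S536, F1417. After flipping Y the toolpath is (96.3435,81.4747) → (344.9879,101.9441) → (252.5605,68.5493) → (326.4583,45.5365) → (245.2594,69.0865) → (96.3435,81.4747), returning to the start.

; Generated by LaserGRBL
G21
G90
G0 X116.8179 Y56.5767
M4 S536
G1 X171.6975 Y19.4892 F1417
G1 X221.4228 Y35.4940
G1 X116.8179 Y56.5767
M5
G0 X99.1745 Y57.9862
M4 S536
G1 X74.5914 Y55.7065 F1417
G1 X72.3117 Y80.2896
G1 X96.8948 Y82.5693
G1 X99.1745 Y57.9862
M5
G0 X237.6988 Y33.4134
M4 S536
G1 X195.9599 Y22.1245 F1417
G1 X128.6171 Y11.6663
G1 X101.6853 Y14.6713
M5
G0 X96.3435 Y81.4747
M4 S536
G1 X344.9879 Y101.9441 F1417
G1 X252.5605 Y68.5493
G1 X326.4583 Y45.5365
G1 X245.2594 Y69.0865
G1 X96.3435 Y81.4747
M5
G0 X0.0000 Y0.0000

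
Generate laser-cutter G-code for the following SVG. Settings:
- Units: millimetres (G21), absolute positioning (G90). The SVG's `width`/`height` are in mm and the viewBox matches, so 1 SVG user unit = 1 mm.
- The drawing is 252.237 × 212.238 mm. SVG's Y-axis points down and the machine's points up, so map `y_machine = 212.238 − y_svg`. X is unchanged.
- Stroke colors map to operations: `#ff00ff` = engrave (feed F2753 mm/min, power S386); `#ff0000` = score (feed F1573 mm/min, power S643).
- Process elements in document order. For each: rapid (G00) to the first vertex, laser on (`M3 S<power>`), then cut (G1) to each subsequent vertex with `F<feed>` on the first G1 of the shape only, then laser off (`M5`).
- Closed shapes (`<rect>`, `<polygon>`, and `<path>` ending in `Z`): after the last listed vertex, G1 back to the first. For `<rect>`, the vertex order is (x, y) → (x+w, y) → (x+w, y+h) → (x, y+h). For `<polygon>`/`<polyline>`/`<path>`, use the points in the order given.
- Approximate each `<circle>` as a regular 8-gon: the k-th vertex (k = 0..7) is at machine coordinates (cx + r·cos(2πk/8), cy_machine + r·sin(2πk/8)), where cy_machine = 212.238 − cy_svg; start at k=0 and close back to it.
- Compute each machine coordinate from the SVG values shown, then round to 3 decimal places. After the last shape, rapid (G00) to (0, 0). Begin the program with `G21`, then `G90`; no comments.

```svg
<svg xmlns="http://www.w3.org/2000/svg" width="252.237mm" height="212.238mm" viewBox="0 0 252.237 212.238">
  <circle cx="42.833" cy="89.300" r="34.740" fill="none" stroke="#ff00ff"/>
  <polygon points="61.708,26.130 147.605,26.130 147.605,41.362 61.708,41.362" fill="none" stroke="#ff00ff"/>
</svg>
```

1 u = 1 mm; y_m = 212.238 − y.

[1] `<circle>` circle, #ff00ff→engrave S386 F2753: (77.573,122.938) → (67.398,147.503) → (42.833,157.678) → (18.268,147.503) → (8.093,122.938) → (18.268,98.373) → (42.833,88.198) → (67.398,98.373) → (77.573,122.938) (closed)

[2] `<polygon>` rectangle, #ff00ff→engrave S386 F2753: (61.708,186.108) → (147.605,186.108) → (147.605,170.876) → (61.708,170.876) → (61.708,186.108) (closed)

G21
G90
G00 X77.573 Y122.938
M3 S386
G1 X67.398 Y147.503 F2753
G1 X42.833 Y157.678
G1 X18.268 Y147.503
G1 X8.093 Y122.938
G1 X18.268 Y98.373
G1 X42.833 Y88.198
G1 X67.398 Y98.373
G1 X77.573 Y122.938
M5
G00 X61.708 Y186.108
M3 S386
G1 X147.605 Y186.108 F2753
G1 X147.605 Y170.876
G1 X61.708 Y170.876
G1 X61.708 Y186.108
M5
G00 X0.000 Y0.000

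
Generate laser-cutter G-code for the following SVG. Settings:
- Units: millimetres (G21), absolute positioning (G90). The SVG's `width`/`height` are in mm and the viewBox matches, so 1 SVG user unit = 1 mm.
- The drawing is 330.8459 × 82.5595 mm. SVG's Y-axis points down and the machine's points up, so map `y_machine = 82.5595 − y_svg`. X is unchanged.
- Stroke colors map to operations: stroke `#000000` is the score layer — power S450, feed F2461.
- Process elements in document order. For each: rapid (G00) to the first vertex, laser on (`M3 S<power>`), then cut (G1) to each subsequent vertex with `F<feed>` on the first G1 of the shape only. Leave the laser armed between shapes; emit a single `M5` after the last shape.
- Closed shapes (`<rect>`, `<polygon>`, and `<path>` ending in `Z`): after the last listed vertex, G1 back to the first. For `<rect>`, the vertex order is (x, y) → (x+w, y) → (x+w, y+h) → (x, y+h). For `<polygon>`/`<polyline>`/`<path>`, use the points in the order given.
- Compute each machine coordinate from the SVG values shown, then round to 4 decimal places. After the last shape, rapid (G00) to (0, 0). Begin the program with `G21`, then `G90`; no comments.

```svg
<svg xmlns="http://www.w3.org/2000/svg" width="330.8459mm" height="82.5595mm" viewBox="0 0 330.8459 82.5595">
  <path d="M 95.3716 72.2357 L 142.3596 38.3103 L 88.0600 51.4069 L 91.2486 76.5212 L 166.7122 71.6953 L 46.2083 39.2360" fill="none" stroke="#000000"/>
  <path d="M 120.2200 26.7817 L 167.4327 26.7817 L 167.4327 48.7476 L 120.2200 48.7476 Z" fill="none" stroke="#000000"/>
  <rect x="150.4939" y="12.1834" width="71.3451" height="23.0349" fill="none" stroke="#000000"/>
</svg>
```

Since the viewBox matches the mm dimensions, user units are millimetres directly. The only transform is the Y-flip y_m = 82.5595 − y_svg.

Shape 1 is a open polyline drawn with `<path>`. Its stroke #000000 means score at S450, F2461. After flipping Y the toolpath is (95.3716,10.3238) → (142.3596,44.2492) → (88.0600,31.1526) → (91.2486,6.0383) → (166.7122,10.8642) → (46.2083,43.3235).

Shape 2 is a rectangle drawn with `<path>`. Its stroke #000000 means score at S450, F2461. After flipping Y the toolpath is (120.2200,55.7778) → (167.4327,55.7778) → (167.4327,33.8119) → (120.2200,33.8119) → (120.2200,55.7778), returning to the start.

Shape 3 is a rectangle drawn with `<rect>`. Its stroke #000000 means score at S450, F2461. After flipping Y the toolpath is (150.4939,70.3761) → (221.8390,70.3761) → (221.8390,47.3412) → (150.4939,47.3412) → (150.4939,70.3761), returning to the start.

G21
G90
G00 X95.3716 Y10.3238
M3 S450
G1 X142.3596 Y44.2492 F2461
G1 X88.0600 Y31.1526
G1 X91.2486 Y6.0383
G1 X166.7122 Y10.8642
G1 X46.2083 Y43.3235
G00 X120.2200 Y55.7778
M3 S450
G1 X167.4327 Y55.7778 F2461
G1 X167.4327 Y33.8119
G1 X120.2200 Y33.8119
G1 X120.2200 Y55.7778
G00 X150.4939 Y70.3761
M3 S450
G1 X221.8390 Y70.3761 F2461
G1 X221.8390 Y47.3412
G1 X150.4939 Y47.3412
G1 X150.4939 Y70.3761
M5
G00 X0.0000 Y0.0000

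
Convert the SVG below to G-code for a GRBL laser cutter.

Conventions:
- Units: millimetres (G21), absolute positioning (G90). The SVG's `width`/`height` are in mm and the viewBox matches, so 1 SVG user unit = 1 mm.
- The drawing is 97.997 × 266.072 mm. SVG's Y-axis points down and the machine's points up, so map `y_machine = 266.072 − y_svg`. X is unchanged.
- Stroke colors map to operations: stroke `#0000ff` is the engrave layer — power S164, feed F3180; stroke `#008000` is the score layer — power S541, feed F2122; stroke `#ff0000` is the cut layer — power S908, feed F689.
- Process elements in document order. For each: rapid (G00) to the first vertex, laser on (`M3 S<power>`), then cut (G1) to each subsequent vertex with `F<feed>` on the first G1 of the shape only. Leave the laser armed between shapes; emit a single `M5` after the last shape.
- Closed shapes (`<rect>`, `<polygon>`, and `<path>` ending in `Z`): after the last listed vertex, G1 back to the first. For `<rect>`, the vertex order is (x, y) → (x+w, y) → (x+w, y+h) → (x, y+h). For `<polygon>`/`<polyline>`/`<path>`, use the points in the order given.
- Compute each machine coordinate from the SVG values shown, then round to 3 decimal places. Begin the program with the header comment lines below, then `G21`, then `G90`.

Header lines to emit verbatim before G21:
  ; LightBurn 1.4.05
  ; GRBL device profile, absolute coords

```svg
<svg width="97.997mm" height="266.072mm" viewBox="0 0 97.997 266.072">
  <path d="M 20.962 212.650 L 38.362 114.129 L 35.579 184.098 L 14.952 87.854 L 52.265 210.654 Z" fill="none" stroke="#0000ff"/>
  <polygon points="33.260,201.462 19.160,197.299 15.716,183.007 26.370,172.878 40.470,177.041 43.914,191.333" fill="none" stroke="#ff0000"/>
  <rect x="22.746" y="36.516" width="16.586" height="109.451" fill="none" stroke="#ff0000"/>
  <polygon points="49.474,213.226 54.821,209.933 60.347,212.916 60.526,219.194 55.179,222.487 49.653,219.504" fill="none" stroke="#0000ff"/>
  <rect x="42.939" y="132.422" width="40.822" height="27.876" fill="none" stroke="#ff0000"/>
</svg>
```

Since the viewBox matches the mm dimensions, user units are millimetres directly. The only transform is the Y-flip y_m = 266.072 − y_svg.

Shape 1 is a closed polygon drawn with `<path>`. Its stroke #0000ff means engrave at S164, F3180. After flipping Y the toolpath is (20.962,53.422) → (38.362,151.943) → (35.579,81.974) → (14.952,178.218) → (52.265,55.418) → (20.962,53.422), returning to the start.

Shape 2 is a regular polygon drawn with `<polygon>`. Its stroke #ff0000 means cut at S908, F689. After flipping Y the toolpath is (33.260,64.610) → (19.160,68.773) → (15.716,83.065) → (26.370,93.194) → (40.470,89.031) → (43.914,74.739) → (33.260,64.610), returning to the start.

Shape 3 is a rectangle drawn with `<rect>`. Its stroke #ff0000 means cut at S908, F689. After flipping Y the toolpath is (22.746,229.556) → (39.332,229.556) → (39.332,120.105) → (22.746,120.105) → (22.746,229.556), returning to the start.

Shape 4 is a regular polygon drawn with `<polygon>`. Its stroke #0000ff means engrave at S164, F3180. After flipping Y the toolpath is (49.474,52.846) → (54.821,56.139) → (60.347,53.156) → (60.526,46.878) → (55.179,43.585) → (49.653,46.568) → (49.474,52.846), returning to the start.

Shape 5 is a rectangle drawn with `<rect>`. Its stroke #ff0000 means cut at S908, F689. After flipping Y the toolpath is (42.939,133.650) → (83.761,133.650) → (83.761,105.774) → (42.939,105.774) → (42.939,133.650), returning to the start.

; LightBurn 1.4.05
; GRBL device profile, absolute coords
G21
G90
G00 X20.962 Y53.422
M3 S164
G1 X38.362 Y151.943 F3180
G1 X35.579 Y81.974
G1 X14.952 Y178.218
G1 X52.265 Y55.418
G1 X20.962 Y53.422
G00 X33.260 Y64.610
M3 S908
G1 X19.160 Y68.773 F689
G1 X15.716 Y83.065
G1 X26.370 Y93.194
G1 X40.470 Y89.031
G1 X43.914 Y74.739
G1 X33.260 Y64.610
G00 X22.746 Y229.556
M3 S908
G1 X39.332 Y229.556 F689
G1 X39.332 Y120.105
G1 X22.746 Y120.105
G1 X22.746 Y229.556
G00 X49.474 Y52.846
M3 S164
G1 X54.821 Y56.139 F3180
G1 X60.347 Y53.156
G1 X60.526 Y46.878
G1 X55.179 Y43.585
G1 X49.653 Y46.568
G1 X49.474 Y52.846
G00 X42.939 Y133.650
M3 S908
G1 X83.761 Y133.650 F689
G1 X83.761 Y105.774
G1 X42.939 Y105.774
G1 X42.939 Y133.650
M5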